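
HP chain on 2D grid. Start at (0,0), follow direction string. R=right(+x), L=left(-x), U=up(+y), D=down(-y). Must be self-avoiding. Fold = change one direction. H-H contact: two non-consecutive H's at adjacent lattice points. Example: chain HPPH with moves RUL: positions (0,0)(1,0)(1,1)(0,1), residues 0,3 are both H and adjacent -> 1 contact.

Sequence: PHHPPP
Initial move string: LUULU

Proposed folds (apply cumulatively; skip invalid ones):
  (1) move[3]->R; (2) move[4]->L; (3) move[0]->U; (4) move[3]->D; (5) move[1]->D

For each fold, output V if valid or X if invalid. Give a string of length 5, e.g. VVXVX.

Answer: VXVXX

Derivation:
Initial: LUULU -> [(0, 0), (-1, 0), (-1, 1), (-1, 2), (-2, 2), (-2, 3)]
Fold 1: move[3]->R => LUURU VALID
Fold 2: move[4]->L => LUURL INVALID (collision), skipped
Fold 3: move[0]->U => UUURU VALID
Fold 4: move[3]->D => UUUDU INVALID (collision), skipped
Fold 5: move[1]->D => UDURU INVALID (collision), skipped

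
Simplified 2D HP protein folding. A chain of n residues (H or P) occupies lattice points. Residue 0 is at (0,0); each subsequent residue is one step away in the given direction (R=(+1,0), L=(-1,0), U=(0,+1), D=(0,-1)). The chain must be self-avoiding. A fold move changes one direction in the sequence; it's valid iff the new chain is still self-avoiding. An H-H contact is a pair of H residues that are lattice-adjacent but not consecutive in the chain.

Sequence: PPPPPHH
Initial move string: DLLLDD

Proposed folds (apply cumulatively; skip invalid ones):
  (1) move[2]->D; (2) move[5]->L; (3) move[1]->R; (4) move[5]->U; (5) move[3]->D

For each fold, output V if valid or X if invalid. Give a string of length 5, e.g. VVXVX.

Answer: VVVXV

Derivation:
Initial: DLLLDD -> [(0, 0), (0, -1), (-1, -1), (-2, -1), (-3, -1), (-3, -2), (-3, -3)]
Fold 1: move[2]->D => DLDLDD VALID
Fold 2: move[5]->L => DLDLDL VALID
Fold 3: move[1]->R => DRDLDL VALID
Fold 4: move[5]->U => DRDLDU INVALID (collision), skipped
Fold 5: move[3]->D => DRDDDL VALID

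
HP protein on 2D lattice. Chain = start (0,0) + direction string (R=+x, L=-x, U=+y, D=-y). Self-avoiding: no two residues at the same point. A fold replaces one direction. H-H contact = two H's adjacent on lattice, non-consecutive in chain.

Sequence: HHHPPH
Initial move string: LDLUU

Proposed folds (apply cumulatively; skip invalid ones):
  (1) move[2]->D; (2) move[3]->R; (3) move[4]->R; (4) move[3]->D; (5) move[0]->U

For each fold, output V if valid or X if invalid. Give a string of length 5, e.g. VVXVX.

Answer: XXXXX

Derivation:
Initial: LDLUU -> [(0, 0), (-1, 0), (-1, -1), (-2, -1), (-2, 0), (-2, 1)]
Fold 1: move[2]->D => LDDUU INVALID (collision), skipped
Fold 2: move[3]->R => LDLRU INVALID (collision), skipped
Fold 3: move[4]->R => LDLUR INVALID (collision), skipped
Fold 4: move[3]->D => LDLDU INVALID (collision), skipped
Fold 5: move[0]->U => UDLUU INVALID (collision), skipped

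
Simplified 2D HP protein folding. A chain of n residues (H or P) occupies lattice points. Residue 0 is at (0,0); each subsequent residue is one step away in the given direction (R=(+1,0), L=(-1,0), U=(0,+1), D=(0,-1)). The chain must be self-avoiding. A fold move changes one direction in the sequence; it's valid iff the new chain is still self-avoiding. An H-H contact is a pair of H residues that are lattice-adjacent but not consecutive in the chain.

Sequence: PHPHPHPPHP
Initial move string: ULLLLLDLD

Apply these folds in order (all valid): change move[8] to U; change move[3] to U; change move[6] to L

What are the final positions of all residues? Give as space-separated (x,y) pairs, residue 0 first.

Initial moves: ULLLLLDLD
Fold: move[8]->U => ULLLLLDLU (positions: [(0, 0), (0, 1), (-1, 1), (-2, 1), (-3, 1), (-4, 1), (-5, 1), (-5, 0), (-6, 0), (-6, 1)])
Fold: move[3]->U => ULLULLDLU (positions: [(0, 0), (0, 1), (-1, 1), (-2, 1), (-2, 2), (-3, 2), (-4, 2), (-4, 1), (-5, 1), (-5, 2)])
Fold: move[6]->L => ULLULLLLU (positions: [(0, 0), (0, 1), (-1, 1), (-2, 1), (-2, 2), (-3, 2), (-4, 2), (-5, 2), (-6, 2), (-6, 3)])

Answer: (0,0) (0,1) (-1,1) (-2,1) (-2,2) (-3,2) (-4,2) (-5,2) (-6,2) (-6,3)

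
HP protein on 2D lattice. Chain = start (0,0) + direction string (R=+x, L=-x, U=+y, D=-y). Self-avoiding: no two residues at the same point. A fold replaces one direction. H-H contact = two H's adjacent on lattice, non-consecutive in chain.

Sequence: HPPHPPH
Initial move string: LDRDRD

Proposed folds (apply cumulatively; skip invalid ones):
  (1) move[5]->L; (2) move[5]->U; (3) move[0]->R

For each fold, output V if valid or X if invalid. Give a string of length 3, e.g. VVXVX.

Initial: LDRDRD -> [(0, 0), (-1, 0), (-1, -1), (0, -1), (0, -2), (1, -2), (1, -3)]
Fold 1: move[5]->L => LDRDRL INVALID (collision), skipped
Fold 2: move[5]->U => LDRDRU VALID
Fold 3: move[0]->R => RDRDRU VALID

Answer: XVV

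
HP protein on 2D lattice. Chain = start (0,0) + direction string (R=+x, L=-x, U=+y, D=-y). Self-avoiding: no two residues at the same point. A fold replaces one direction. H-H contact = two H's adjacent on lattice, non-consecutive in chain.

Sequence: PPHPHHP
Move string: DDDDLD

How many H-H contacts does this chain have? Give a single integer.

Answer: 0

Derivation:
Positions: [(0, 0), (0, -1), (0, -2), (0, -3), (0, -4), (-1, -4), (-1, -5)]
No H-H contacts found.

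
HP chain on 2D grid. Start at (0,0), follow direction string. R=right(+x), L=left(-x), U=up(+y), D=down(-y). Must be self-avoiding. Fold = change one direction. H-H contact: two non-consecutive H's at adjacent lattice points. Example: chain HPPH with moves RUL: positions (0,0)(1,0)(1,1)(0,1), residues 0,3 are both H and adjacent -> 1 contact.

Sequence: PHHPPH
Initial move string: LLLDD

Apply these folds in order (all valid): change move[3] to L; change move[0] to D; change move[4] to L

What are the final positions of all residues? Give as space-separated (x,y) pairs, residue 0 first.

Answer: (0,0) (0,-1) (-1,-1) (-2,-1) (-3,-1) (-4,-1)

Derivation:
Initial moves: LLLDD
Fold: move[3]->L => LLLLD (positions: [(0, 0), (-1, 0), (-2, 0), (-3, 0), (-4, 0), (-4, -1)])
Fold: move[0]->D => DLLLD (positions: [(0, 0), (0, -1), (-1, -1), (-2, -1), (-3, -1), (-3, -2)])
Fold: move[4]->L => DLLLL (positions: [(0, 0), (0, -1), (-1, -1), (-2, -1), (-3, -1), (-4, -1)])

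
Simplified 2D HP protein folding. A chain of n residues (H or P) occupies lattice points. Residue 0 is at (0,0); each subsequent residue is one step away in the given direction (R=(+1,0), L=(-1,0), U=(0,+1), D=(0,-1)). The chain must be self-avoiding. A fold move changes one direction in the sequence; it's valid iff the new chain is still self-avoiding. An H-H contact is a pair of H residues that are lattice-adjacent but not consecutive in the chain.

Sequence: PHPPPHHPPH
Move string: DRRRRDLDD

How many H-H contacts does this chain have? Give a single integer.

Positions: [(0, 0), (0, -1), (1, -1), (2, -1), (3, -1), (4, -1), (4, -2), (3, -2), (3, -3), (3, -4)]
No H-H contacts found.

Answer: 0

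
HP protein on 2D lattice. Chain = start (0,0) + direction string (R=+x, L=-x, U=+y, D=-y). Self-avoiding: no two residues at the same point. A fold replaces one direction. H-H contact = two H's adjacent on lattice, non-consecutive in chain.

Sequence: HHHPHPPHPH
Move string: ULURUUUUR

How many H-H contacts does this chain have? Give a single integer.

Positions: [(0, 0), (0, 1), (-1, 1), (-1, 2), (0, 2), (0, 3), (0, 4), (0, 5), (0, 6), (1, 6)]
H-H contact: residue 1 @(0,1) - residue 4 @(0, 2)

Answer: 1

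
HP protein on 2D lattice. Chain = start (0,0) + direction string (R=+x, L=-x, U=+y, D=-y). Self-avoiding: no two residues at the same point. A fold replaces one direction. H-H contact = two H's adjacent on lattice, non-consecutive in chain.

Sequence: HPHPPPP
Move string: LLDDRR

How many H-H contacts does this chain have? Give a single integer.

Answer: 0

Derivation:
Positions: [(0, 0), (-1, 0), (-2, 0), (-2, -1), (-2, -2), (-1, -2), (0, -2)]
No H-H contacts found.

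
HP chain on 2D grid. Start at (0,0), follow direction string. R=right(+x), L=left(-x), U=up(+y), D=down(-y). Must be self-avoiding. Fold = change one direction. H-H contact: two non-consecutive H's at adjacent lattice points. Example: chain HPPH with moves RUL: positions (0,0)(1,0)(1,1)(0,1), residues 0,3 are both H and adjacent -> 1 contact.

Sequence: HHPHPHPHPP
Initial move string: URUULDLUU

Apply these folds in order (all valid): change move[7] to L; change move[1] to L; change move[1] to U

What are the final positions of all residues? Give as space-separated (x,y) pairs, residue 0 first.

Answer: (0,0) (0,1) (0,2) (0,3) (0,4) (-1,4) (-1,3) (-2,3) (-3,3) (-3,4)

Derivation:
Initial moves: URUULDLUU
Fold: move[7]->L => URUULDLLU (positions: [(0, 0), (0, 1), (1, 1), (1, 2), (1, 3), (0, 3), (0, 2), (-1, 2), (-2, 2), (-2, 3)])
Fold: move[1]->L => ULUULDLLU (positions: [(0, 0), (0, 1), (-1, 1), (-1, 2), (-1, 3), (-2, 3), (-2, 2), (-3, 2), (-4, 2), (-4, 3)])
Fold: move[1]->U => UUUULDLLU (positions: [(0, 0), (0, 1), (0, 2), (0, 3), (0, 4), (-1, 4), (-1, 3), (-2, 3), (-3, 3), (-3, 4)])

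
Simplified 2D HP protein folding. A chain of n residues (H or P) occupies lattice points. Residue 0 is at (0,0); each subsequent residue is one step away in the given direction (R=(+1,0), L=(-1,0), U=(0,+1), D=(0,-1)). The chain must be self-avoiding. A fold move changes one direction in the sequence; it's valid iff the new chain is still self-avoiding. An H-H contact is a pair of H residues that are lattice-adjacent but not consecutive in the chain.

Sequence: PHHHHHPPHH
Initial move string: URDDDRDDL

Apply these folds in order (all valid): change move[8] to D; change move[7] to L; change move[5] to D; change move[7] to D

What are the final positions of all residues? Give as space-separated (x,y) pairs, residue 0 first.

Initial moves: URDDDRDDL
Fold: move[8]->D => URDDDRDDD (positions: [(0, 0), (0, 1), (1, 1), (1, 0), (1, -1), (1, -2), (2, -2), (2, -3), (2, -4), (2, -5)])
Fold: move[7]->L => URDDDRDLD (positions: [(0, 0), (0, 1), (1, 1), (1, 0), (1, -1), (1, -2), (2, -2), (2, -3), (1, -3), (1, -4)])
Fold: move[5]->D => URDDDDDLD (positions: [(0, 0), (0, 1), (1, 1), (1, 0), (1, -1), (1, -2), (1, -3), (1, -4), (0, -4), (0, -5)])
Fold: move[7]->D => URDDDDDDD (positions: [(0, 0), (0, 1), (1, 1), (1, 0), (1, -1), (1, -2), (1, -3), (1, -4), (1, -5), (1, -6)])

Answer: (0,0) (0,1) (1,1) (1,0) (1,-1) (1,-2) (1,-3) (1,-4) (1,-5) (1,-6)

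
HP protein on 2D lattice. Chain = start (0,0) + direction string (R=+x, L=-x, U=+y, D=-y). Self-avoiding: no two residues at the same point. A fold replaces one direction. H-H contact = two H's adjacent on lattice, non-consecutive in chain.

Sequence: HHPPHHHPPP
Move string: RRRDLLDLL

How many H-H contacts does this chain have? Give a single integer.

Positions: [(0, 0), (1, 0), (2, 0), (3, 0), (3, -1), (2, -1), (1, -1), (1, -2), (0, -2), (-1, -2)]
H-H contact: residue 1 @(1,0) - residue 6 @(1, -1)

Answer: 1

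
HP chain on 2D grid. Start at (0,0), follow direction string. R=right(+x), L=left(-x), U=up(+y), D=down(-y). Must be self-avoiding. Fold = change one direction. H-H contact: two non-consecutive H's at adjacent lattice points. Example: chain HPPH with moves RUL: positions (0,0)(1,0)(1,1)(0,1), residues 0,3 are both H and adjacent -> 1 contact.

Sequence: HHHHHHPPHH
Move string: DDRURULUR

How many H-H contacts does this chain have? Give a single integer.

Positions: [(0, 0), (0, -1), (0, -2), (1, -2), (1, -1), (2, -1), (2, 0), (1, 0), (1, 1), (2, 1)]
H-H contact: residue 1 @(0,-1) - residue 4 @(1, -1)

Answer: 1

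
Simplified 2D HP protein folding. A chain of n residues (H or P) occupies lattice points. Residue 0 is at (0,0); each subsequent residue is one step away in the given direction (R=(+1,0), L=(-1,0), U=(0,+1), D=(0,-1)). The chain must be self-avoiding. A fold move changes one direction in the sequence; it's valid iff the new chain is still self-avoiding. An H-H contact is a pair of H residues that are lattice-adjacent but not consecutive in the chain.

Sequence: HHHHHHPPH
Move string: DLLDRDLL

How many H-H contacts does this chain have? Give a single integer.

Positions: [(0, 0), (0, -1), (-1, -1), (-2, -1), (-2, -2), (-1, -2), (-1, -3), (-2, -3), (-3, -3)]
H-H contact: residue 2 @(-1,-1) - residue 5 @(-1, -2)

Answer: 1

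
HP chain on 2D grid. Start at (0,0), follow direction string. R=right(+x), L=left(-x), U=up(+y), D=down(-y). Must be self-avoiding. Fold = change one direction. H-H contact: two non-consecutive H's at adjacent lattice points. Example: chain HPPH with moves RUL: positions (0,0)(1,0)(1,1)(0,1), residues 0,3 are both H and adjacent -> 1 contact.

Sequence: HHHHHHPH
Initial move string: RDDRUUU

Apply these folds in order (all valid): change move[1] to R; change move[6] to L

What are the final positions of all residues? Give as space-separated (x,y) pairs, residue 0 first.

Answer: (0,0) (1,0) (2,0) (2,-1) (3,-1) (3,0) (3,1) (2,1)

Derivation:
Initial moves: RDDRUUU
Fold: move[1]->R => RRDRUUU (positions: [(0, 0), (1, 0), (2, 0), (2, -1), (3, -1), (3, 0), (3, 1), (3, 2)])
Fold: move[6]->L => RRDRUUL (positions: [(0, 0), (1, 0), (2, 0), (2, -1), (3, -1), (3, 0), (3, 1), (2, 1)])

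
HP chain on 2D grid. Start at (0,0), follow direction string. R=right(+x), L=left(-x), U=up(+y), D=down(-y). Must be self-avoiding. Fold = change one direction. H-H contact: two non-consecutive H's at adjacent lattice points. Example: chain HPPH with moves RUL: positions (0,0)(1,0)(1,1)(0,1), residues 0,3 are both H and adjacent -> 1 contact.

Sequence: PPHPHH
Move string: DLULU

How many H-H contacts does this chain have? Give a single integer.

Positions: [(0, 0), (0, -1), (-1, -1), (-1, 0), (-2, 0), (-2, 1)]
No H-H contacts found.

Answer: 0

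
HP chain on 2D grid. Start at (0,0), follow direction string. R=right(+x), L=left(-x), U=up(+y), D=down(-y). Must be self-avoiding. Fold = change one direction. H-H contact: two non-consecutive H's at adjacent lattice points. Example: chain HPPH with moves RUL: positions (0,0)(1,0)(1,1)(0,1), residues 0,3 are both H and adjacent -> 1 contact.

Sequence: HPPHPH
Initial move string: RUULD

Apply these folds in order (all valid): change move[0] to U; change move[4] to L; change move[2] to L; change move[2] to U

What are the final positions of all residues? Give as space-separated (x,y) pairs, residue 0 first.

Answer: (0,0) (0,1) (0,2) (0,3) (-1,3) (-2,3)

Derivation:
Initial moves: RUULD
Fold: move[0]->U => UUULD (positions: [(0, 0), (0, 1), (0, 2), (0, 3), (-1, 3), (-1, 2)])
Fold: move[4]->L => UUULL (positions: [(0, 0), (0, 1), (0, 2), (0, 3), (-1, 3), (-2, 3)])
Fold: move[2]->L => UULLL (positions: [(0, 0), (0, 1), (0, 2), (-1, 2), (-2, 2), (-3, 2)])
Fold: move[2]->U => UUULL (positions: [(0, 0), (0, 1), (0, 2), (0, 3), (-1, 3), (-2, 3)])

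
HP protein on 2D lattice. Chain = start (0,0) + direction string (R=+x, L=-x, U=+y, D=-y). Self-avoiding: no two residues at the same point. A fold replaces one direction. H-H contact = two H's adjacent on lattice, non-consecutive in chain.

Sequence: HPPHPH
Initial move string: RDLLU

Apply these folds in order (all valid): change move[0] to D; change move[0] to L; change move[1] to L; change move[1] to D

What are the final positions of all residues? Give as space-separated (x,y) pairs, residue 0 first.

Answer: (0,0) (-1,0) (-1,-1) (-2,-1) (-3,-1) (-3,0)

Derivation:
Initial moves: RDLLU
Fold: move[0]->D => DDLLU (positions: [(0, 0), (0, -1), (0, -2), (-1, -2), (-2, -2), (-2, -1)])
Fold: move[0]->L => LDLLU (positions: [(0, 0), (-1, 0), (-1, -1), (-2, -1), (-3, -1), (-3, 0)])
Fold: move[1]->L => LLLLU (positions: [(0, 0), (-1, 0), (-2, 0), (-3, 0), (-4, 0), (-4, 1)])
Fold: move[1]->D => LDLLU (positions: [(0, 0), (-1, 0), (-1, -1), (-2, -1), (-3, -1), (-3, 0)])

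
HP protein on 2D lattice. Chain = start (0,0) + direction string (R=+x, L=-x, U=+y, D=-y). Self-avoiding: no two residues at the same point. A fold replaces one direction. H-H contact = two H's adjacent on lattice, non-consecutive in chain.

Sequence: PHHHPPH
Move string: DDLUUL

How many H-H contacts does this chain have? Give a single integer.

Answer: 0

Derivation:
Positions: [(0, 0), (0, -1), (0, -2), (-1, -2), (-1, -1), (-1, 0), (-2, 0)]
No H-H contacts found.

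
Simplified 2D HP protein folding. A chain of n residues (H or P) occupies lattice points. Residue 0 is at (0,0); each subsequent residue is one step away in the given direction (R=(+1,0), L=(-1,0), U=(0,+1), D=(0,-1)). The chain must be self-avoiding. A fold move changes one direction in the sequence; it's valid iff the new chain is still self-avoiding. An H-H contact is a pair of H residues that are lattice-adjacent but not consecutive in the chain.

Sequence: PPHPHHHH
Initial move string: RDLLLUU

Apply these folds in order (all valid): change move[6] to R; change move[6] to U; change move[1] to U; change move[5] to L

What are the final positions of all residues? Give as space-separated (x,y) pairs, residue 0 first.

Initial moves: RDLLLUU
Fold: move[6]->R => RDLLLUR (positions: [(0, 0), (1, 0), (1, -1), (0, -1), (-1, -1), (-2, -1), (-2, 0), (-1, 0)])
Fold: move[6]->U => RDLLLUU (positions: [(0, 0), (1, 0), (1, -1), (0, -1), (-1, -1), (-2, -1), (-2, 0), (-2, 1)])
Fold: move[1]->U => RULLLUU (positions: [(0, 0), (1, 0), (1, 1), (0, 1), (-1, 1), (-2, 1), (-2, 2), (-2, 3)])
Fold: move[5]->L => RULLLLU (positions: [(0, 0), (1, 0), (1, 1), (0, 1), (-1, 1), (-2, 1), (-3, 1), (-3, 2)])

Answer: (0,0) (1,0) (1,1) (0,1) (-1,1) (-2,1) (-3,1) (-3,2)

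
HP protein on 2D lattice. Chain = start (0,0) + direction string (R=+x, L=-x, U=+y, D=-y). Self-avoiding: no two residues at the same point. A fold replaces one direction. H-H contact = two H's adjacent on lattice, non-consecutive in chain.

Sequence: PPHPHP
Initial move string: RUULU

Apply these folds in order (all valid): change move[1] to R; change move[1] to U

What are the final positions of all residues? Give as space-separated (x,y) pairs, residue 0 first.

Initial moves: RUULU
Fold: move[1]->R => RRULU (positions: [(0, 0), (1, 0), (2, 0), (2, 1), (1, 1), (1, 2)])
Fold: move[1]->U => RUULU (positions: [(0, 0), (1, 0), (1, 1), (1, 2), (0, 2), (0, 3)])

Answer: (0,0) (1,0) (1,1) (1,2) (0,2) (0,3)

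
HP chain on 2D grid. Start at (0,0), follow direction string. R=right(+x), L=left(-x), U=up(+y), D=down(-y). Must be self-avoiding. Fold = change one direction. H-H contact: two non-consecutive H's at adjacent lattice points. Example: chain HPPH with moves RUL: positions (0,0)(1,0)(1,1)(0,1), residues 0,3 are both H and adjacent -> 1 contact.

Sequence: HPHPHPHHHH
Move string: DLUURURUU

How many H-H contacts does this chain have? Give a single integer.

Answer: 0

Derivation:
Positions: [(0, 0), (0, -1), (-1, -1), (-1, 0), (-1, 1), (0, 1), (0, 2), (1, 2), (1, 3), (1, 4)]
No H-H contacts found.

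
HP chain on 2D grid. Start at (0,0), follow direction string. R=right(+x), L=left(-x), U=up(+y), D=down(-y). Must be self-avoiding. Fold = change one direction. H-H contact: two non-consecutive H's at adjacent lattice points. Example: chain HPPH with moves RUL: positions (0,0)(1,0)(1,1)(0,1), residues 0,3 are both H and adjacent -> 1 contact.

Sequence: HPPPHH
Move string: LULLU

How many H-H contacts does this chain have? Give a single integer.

Positions: [(0, 0), (-1, 0), (-1, 1), (-2, 1), (-3, 1), (-3, 2)]
No H-H contacts found.

Answer: 0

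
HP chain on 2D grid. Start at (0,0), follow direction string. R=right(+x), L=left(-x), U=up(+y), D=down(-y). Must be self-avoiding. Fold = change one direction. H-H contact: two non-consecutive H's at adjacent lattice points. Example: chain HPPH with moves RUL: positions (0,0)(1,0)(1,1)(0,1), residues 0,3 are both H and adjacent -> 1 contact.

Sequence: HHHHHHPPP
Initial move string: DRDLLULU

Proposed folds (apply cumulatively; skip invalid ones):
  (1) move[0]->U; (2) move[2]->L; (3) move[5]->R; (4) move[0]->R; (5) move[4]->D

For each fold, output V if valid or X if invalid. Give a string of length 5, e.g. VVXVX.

Initial: DRDLLULU -> [(0, 0), (0, -1), (1, -1), (1, -2), (0, -2), (-1, -2), (-1, -1), (-2, -1), (-2, 0)]
Fold 1: move[0]->U => URDLLULU INVALID (collision), skipped
Fold 2: move[2]->L => DRLLLULU INVALID (collision), skipped
Fold 3: move[5]->R => DRDLLRLU INVALID (collision), skipped
Fold 4: move[0]->R => RRDLLULU INVALID (collision), skipped
Fold 5: move[4]->D => DRDLDULU INVALID (collision), skipped

Answer: XXXXX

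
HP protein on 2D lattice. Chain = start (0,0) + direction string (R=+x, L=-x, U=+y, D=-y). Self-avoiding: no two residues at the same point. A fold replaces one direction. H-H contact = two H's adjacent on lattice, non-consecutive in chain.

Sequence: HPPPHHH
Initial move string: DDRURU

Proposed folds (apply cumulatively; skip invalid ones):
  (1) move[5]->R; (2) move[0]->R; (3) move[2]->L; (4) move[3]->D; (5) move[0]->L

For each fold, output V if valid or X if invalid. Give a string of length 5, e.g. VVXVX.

Initial: DDRURU -> [(0, 0), (0, -1), (0, -2), (1, -2), (1, -1), (2, -1), (2, 0)]
Fold 1: move[5]->R => DDRURR VALID
Fold 2: move[0]->R => RDRURR VALID
Fold 3: move[2]->L => RDLURR INVALID (collision), skipped
Fold 4: move[3]->D => RDRDRR VALID
Fold 5: move[0]->L => LDRDRR VALID

Answer: VVXVV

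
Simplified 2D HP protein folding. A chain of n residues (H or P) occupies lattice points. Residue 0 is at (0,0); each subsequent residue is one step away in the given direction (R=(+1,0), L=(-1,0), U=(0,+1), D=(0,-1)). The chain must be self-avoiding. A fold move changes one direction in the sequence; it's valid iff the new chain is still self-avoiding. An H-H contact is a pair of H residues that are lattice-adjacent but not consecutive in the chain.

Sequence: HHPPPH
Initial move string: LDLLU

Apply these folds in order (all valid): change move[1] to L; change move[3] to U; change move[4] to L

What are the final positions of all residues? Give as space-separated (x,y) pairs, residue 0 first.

Initial moves: LDLLU
Fold: move[1]->L => LLLLU (positions: [(0, 0), (-1, 0), (-2, 0), (-3, 0), (-4, 0), (-4, 1)])
Fold: move[3]->U => LLLUU (positions: [(0, 0), (-1, 0), (-2, 0), (-3, 0), (-3, 1), (-3, 2)])
Fold: move[4]->L => LLLUL (positions: [(0, 0), (-1, 0), (-2, 0), (-3, 0), (-3, 1), (-4, 1)])

Answer: (0,0) (-1,0) (-2,0) (-3,0) (-3,1) (-4,1)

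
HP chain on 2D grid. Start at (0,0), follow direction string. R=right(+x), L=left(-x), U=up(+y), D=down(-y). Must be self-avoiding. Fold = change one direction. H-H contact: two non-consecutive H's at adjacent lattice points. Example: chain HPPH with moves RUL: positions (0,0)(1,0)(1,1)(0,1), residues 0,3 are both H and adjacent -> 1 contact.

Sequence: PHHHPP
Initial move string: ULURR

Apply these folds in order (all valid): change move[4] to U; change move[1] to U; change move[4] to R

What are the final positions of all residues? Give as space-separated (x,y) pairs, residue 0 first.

Answer: (0,0) (0,1) (0,2) (0,3) (1,3) (2,3)

Derivation:
Initial moves: ULURR
Fold: move[4]->U => ULURU (positions: [(0, 0), (0, 1), (-1, 1), (-1, 2), (0, 2), (0, 3)])
Fold: move[1]->U => UUURU (positions: [(0, 0), (0, 1), (0, 2), (0, 3), (1, 3), (1, 4)])
Fold: move[4]->R => UUURR (positions: [(0, 0), (0, 1), (0, 2), (0, 3), (1, 3), (2, 3)])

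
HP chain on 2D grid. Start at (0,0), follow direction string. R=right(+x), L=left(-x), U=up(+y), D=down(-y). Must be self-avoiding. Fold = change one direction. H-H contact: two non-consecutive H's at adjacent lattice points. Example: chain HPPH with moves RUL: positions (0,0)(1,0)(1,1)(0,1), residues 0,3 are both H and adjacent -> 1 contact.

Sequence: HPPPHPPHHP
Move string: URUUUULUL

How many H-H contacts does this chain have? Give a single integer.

Positions: [(0, 0), (0, 1), (1, 1), (1, 2), (1, 3), (1, 4), (1, 5), (0, 5), (0, 6), (-1, 6)]
No H-H contacts found.

Answer: 0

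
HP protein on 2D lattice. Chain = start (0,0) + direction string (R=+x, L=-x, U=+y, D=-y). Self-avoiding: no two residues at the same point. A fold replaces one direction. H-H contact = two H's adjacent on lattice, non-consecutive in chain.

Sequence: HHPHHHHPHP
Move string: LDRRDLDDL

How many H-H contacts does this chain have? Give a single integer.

Positions: [(0, 0), (-1, 0), (-1, -1), (0, -1), (1, -1), (1, -2), (0, -2), (0, -3), (0, -4), (-1, -4)]
H-H contact: residue 0 @(0,0) - residue 3 @(0, -1)
H-H contact: residue 3 @(0,-1) - residue 6 @(0, -2)

Answer: 2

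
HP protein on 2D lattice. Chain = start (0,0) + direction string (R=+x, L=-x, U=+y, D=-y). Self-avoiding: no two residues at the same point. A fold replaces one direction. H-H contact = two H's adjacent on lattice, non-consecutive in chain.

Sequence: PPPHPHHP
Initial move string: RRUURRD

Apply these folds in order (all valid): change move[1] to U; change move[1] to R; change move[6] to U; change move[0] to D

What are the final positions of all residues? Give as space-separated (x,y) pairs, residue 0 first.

Initial moves: RRUURRD
Fold: move[1]->U => RUUURRD (positions: [(0, 0), (1, 0), (1, 1), (1, 2), (1, 3), (2, 3), (3, 3), (3, 2)])
Fold: move[1]->R => RRUURRD (positions: [(0, 0), (1, 0), (2, 0), (2, 1), (2, 2), (3, 2), (4, 2), (4, 1)])
Fold: move[6]->U => RRUURRU (positions: [(0, 0), (1, 0), (2, 0), (2, 1), (2, 2), (3, 2), (4, 2), (4, 3)])
Fold: move[0]->D => DRUURRU (positions: [(0, 0), (0, -1), (1, -1), (1, 0), (1, 1), (2, 1), (3, 1), (3, 2)])

Answer: (0,0) (0,-1) (1,-1) (1,0) (1,1) (2,1) (3,1) (3,2)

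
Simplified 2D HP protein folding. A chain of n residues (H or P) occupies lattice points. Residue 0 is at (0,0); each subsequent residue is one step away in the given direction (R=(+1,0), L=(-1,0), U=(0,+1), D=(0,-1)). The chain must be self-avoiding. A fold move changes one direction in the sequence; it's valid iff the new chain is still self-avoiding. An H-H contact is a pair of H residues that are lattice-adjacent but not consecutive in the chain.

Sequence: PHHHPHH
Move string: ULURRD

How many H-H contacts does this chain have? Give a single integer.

Answer: 1

Derivation:
Positions: [(0, 0), (0, 1), (-1, 1), (-1, 2), (0, 2), (1, 2), (1, 1)]
H-H contact: residue 1 @(0,1) - residue 6 @(1, 1)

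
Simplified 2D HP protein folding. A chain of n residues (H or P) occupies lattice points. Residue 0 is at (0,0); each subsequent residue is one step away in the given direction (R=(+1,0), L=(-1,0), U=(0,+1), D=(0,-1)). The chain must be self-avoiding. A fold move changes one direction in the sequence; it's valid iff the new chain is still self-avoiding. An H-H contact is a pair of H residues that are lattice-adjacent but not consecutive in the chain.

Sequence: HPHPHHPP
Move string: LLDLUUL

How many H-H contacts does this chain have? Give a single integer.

Answer: 1

Derivation:
Positions: [(0, 0), (-1, 0), (-2, 0), (-2, -1), (-3, -1), (-3, 0), (-3, 1), (-4, 1)]
H-H contact: residue 2 @(-2,0) - residue 5 @(-3, 0)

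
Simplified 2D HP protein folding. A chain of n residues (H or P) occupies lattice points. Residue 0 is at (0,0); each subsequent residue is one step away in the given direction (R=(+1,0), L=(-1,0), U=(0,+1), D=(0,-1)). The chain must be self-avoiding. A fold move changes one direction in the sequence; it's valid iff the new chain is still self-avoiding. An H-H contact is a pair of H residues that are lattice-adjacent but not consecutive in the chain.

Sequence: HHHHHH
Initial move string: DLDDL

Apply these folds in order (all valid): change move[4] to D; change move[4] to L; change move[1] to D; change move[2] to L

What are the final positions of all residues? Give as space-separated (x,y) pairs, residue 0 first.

Initial moves: DLDDL
Fold: move[4]->D => DLDDD (positions: [(0, 0), (0, -1), (-1, -1), (-1, -2), (-1, -3), (-1, -4)])
Fold: move[4]->L => DLDDL (positions: [(0, 0), (0, -1), (-1, -1), (-1, -2), (-1, -3), (-2, -3)])
Fold: move[1]->D => DDDDL (positions: [(0, 0), (0, -1), (0, -2), (0, -3), (0, -4), (-1, -4)])
Fold: move[2]->L => DDLDL (positions: [(0, 0), (0, -1), (0, -2), (-1, -2), (-1, -3), (-2, -3)])

Answer: (0,0) (0,-1) (0,-2) (-1,-2) (-1,-3) (-2,-3)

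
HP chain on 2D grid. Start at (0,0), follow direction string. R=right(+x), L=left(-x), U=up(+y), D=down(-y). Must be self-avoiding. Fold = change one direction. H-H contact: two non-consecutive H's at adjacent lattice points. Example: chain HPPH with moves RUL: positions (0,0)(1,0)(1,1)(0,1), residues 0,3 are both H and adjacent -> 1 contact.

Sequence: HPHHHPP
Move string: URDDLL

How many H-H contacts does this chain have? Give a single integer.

Positions: [(0, 0), (0, 1), (1, 1), (1, 0), (1, -1), (0, -1), (-1, -1)]
H-H contact: residue 0 @(0,0) - residue 3 @(1, 0)

Answer: 1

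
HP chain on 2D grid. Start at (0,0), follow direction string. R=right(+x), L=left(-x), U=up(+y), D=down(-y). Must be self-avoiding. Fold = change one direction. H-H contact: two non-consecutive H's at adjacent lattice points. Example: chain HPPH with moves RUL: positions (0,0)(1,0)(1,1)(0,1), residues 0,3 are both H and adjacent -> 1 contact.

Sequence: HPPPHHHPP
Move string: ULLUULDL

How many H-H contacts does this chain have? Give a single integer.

Positions: [(0, 0), (0, 1), (-1, 1), (-2, 1), (-2, 2), (-2, 3), (-3, 3), (-3, 2), (-4, 2)]
No H-H contacts found.

Answer: 0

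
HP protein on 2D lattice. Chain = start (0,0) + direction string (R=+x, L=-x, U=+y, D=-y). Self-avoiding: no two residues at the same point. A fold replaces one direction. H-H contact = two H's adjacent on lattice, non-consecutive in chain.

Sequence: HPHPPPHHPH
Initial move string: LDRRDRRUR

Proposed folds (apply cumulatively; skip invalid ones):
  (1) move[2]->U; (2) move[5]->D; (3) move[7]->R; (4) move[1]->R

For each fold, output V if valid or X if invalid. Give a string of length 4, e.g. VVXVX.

Answer: XVVX

Derivation:
Initial: LDRRDRRUR -> [(0, 0), (-1, 0), (-1, -1), (0, -1), (1, -1), (1, -2), (2, -2), (3, -2), (3, -1), (4, -1)]
Fold 1: move[2]->U => LDURDRRUR INVALID (collision), skipped
Fold 2: move[5]->D => LDRRDDRUR VALID
Fold 3: move[7]->R => LDRRDDRRR VALID
Fold 4: move[1]->R => LRRRDDRRR INVALID (collision), skipped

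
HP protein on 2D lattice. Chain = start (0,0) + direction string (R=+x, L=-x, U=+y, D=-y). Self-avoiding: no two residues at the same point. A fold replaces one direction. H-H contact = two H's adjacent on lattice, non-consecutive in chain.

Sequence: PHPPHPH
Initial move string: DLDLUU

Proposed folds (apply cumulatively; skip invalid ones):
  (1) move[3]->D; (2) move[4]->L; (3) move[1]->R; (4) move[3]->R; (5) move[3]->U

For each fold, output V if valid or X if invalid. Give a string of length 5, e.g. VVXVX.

Answer: XVVXX

Derivation:
Initial: DLDLUU -> [(0, 0), (0, -1), (-1, -1), (-1, -2), (-2, -2), (-2, -1), (-2, 0)]
Fold 1: move[3]->D => DLDDUU INVALID (collision), skipped
Fold 2: move[4]->L => DLDLLU VALID
Fold 3: move[1]->R => DRDLLU VALID
Fold 4: move[3]->R => DRDRLU INVALID (collision), skipped
Fold 5: move[3]->U => DRDULU INVALID (collision), skipped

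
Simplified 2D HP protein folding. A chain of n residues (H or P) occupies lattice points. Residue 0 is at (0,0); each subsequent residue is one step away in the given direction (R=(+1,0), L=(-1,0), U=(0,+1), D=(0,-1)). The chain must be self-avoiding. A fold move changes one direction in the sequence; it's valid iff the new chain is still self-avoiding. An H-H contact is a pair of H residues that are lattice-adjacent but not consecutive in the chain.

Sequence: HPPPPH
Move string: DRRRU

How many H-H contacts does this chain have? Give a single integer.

Positions: [(0, 0), (0, -1), (1, -1), (2, -1), (3, -1), (3, 0)]
No H-H contacts found.

Answer: 0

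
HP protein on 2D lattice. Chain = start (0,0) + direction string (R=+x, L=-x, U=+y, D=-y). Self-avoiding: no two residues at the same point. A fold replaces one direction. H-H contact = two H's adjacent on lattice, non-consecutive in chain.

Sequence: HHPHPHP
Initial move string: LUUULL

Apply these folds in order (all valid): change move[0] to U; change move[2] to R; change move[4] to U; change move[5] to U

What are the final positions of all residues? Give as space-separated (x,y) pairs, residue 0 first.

Answer: (0,0) (0,1) (0,2) (1,2) (1,3) (1,4) (1,5)

Derivation:
Initial moves: LUUULL
Fold: move[0]->U => UUUULL (positions: [(0, 0), (0, 1), (0, 2), (0, 3), (0, 4), (-1, 4), (-2, 4)])
Fold: move[2]->R => UURULL (positions: [(0, 0), (0, 1), (0, 2), (1, 2), (1, 3), (0, 3), (-1, 3)])
Fold: move[4]->U => UURUUL (positions: [(0, 0), (0, 1), (0, 2), (1, 2), (1, 3), (1, 4), (0, 4)])
Fold: move[5]->U => UURUUU (positions: [(0, 0), (0, 1), (0, 2), (1, 2), (1, 3), (1, 4), (1, 5)])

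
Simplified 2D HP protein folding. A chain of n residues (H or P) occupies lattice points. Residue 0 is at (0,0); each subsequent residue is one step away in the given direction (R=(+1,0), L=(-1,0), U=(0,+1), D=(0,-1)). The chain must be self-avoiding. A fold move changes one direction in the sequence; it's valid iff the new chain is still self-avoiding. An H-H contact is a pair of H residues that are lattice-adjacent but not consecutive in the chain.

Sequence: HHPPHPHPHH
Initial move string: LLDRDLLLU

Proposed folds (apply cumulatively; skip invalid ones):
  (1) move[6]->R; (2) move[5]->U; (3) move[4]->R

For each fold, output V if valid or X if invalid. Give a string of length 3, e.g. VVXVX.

Answer: XXX

Derivation:
Initial: LLDRDLLLU -> [(0, 0), (-1, 0), (-2, 0), (-2, -1), (-1, -1), (-1, -2), (-2, -2), (-3, -2), (-4, -2), (-4, -1)]
Fold 1: move[6]->R => LLDRDLRLU INVALID (collision), skipped
Fold 2: move[5]->U => LLDRDULLU INVALID (collision), skipped
Fold 3: move[4]->R => LLDRRLLLU INVALID (collision), skipped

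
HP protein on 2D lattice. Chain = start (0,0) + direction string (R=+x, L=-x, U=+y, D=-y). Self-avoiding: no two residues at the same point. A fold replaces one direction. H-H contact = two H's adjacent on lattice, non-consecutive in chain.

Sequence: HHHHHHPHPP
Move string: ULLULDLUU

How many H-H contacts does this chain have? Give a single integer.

Positions: [(0, 0), (0, 1), (-1, 1), (-2, 1), (-2, 2), (-3, 2), (-3, 1), (-4, 1), (-4, 2), (-4, 3)]
No H-H contacts found.

Answer: 0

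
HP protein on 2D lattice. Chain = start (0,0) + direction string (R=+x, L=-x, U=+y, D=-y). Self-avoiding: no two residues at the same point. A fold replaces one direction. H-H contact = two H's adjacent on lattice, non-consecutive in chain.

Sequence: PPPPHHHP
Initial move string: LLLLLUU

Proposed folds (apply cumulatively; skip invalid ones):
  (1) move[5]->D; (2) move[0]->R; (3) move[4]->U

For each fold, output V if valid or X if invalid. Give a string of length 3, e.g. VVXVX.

Initial: LLLLLUU -> [(0, 0), (-1, 0), (-2, 0), (-3, 0), (-4, 0), (-5, 0), (-5, 1), (-5, 2)]
Fold 1: move[5]->D => LLLLLDU INVALID (collision), skipped
Fold 2: move[0]->R => RLLLLUU INVALID (collision), skipped
Fold 3: move[4]->U => LLLLUUU VALID

Answer: XXV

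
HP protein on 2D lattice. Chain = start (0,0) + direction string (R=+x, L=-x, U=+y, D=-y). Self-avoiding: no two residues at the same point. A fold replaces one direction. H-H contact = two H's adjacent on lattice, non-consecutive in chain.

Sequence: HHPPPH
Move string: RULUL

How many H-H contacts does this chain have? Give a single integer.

Positions: [(0, 0), (1, 0), (1, 1), (0, 1), (0, 2), (-1, 2)]
No H-H contacts found.

Answer: 0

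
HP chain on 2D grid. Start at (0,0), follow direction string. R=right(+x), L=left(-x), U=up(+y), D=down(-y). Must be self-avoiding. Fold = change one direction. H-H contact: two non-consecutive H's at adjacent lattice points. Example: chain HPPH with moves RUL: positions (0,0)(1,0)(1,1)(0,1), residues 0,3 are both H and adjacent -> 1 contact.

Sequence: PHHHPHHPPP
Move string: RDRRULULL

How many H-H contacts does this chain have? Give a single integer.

Answer: 2

Derivation:
Positions: [(0, 0), (1, 0), (1, -1), (2, -1), (3, -1), (3, 0), (2, 0), (2, 1), (1, 1), (0, 1)]
H-H contact: residue 1 @(1,0) - residue 6 @(2, 0)
H-H contact: residue 3 @(2,-1) - residue 6 @(2, 0)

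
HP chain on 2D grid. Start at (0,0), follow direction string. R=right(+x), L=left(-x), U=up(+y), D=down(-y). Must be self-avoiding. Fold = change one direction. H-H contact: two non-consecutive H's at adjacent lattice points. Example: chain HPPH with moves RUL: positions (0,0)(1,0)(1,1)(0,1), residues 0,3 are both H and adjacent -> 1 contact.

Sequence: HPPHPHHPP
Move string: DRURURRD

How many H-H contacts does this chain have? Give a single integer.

Answer: 1

Derivation:
Positions: [(0, 0), (0, -1), (1, -1), (1, 0), (2, 0), (2, 1), (3, 1), (4, 1), (4, 0)]
H-H contact: residue 0 @(0,0) - residue 3 @(1, 0)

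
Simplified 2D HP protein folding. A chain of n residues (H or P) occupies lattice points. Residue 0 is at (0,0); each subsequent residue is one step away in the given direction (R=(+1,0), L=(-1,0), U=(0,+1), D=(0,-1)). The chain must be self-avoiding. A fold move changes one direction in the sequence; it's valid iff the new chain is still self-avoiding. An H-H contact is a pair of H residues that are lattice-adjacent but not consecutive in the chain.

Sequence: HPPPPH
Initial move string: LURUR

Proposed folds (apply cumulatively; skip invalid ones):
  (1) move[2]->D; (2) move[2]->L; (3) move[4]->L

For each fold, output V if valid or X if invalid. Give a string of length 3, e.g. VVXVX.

Answer: XVV

Derivation:
Initial: LURUR -> [(0, 0), (-1, 0), (-1, 1), (0, 1), (0, 2), (1, 2)]
Fold 1: move[2]->D => LUDUR INVALID (collision), skipped
Fold 2: move[2]->L => LULUR VALID
Fold 3: move[4]->L => LULUL VALID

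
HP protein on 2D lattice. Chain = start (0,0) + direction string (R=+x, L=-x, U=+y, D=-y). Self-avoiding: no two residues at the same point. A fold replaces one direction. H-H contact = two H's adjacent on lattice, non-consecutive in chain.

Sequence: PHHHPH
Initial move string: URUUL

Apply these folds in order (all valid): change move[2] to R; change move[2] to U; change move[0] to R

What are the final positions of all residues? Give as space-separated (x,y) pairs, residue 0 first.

Initial moves: URUUL
Fold: move[2]->R => URRUL (positions: [(0, 0), (0, 1), (1, 1), (2, 1), (2, 2), (1, 2)])
Fold: move[2]->U => URUUL (positions: [(0, 0), (0, 1), (1, 1), (1, 2), (1, 3), (0, 3)])
Fold: move[0]->R => RRUUL (positions: [(0, 0), (1, 0), (2, 0), (2, 1), (2, 2), (1, 2)])

Answer: (0,0) (1,0) (2,0) (2,1) (2,2) (1,2)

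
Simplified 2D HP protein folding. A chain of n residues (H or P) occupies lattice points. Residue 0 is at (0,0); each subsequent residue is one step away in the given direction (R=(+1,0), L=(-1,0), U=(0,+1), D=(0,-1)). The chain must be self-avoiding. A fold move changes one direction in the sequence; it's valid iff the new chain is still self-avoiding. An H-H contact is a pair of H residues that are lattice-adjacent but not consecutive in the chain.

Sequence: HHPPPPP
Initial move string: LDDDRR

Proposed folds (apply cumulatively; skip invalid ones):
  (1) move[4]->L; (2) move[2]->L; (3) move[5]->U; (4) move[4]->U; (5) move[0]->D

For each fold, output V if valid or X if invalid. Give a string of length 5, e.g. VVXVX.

Initial: LDDDRR -> [(0, 0), (-1, 0), (-1, -1), (-1, -2), (-1, -3), (0, -3), (1, -3)]
Fold 1: move[4]->L => LDDDLR INVALID (collision), skipped
Fold 2: move[2]->L => LDLDRR VALID
Fold 3: move[5]->U => LDLDRU INVALID (collision), skipped
Fold 4: move[4]->U => LDLDUR INVALID (collision), skipped
Fold 5: move[0]->D => DDLDRR VALID

Answer: XVXXV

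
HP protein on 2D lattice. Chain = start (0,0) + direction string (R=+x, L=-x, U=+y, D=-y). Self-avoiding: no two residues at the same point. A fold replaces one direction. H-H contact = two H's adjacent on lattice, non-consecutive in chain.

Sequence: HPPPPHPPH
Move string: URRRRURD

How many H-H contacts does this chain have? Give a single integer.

Positions: [(0, 0), (0, 1), (1, 1), (2, 1), (3, 1), (4, 1), (4, 2), (5, 2), (5, 1)]
H-H contact: residue 5 @(4,1) - residue 8 @(5, 1)

Answer: 1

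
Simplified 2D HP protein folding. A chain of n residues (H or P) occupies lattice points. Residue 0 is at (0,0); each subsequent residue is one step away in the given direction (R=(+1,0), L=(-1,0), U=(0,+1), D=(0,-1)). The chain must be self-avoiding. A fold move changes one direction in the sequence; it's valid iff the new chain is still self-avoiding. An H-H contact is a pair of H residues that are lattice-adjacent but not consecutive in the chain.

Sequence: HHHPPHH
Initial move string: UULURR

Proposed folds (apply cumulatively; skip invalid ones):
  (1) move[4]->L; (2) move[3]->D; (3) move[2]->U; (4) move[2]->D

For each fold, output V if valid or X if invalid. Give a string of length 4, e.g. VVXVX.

Answer: XXVX

Derivation:
Initial: UULURR -> [(0, 0), (0, 1), (0, 2), (-1, 2), (-1, 3), (0, 3), (1, 3)]
Fold 1: move[4]->L => UULULR INVALID (collision), skipped
Fold 2: move[3]->D => UULDRR INVALID (collision), skipped
Fold 3: move[2]->U => UUUURR VALID
Fold 4: move[2]->D => UUDURR INVALID (collision), skipped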